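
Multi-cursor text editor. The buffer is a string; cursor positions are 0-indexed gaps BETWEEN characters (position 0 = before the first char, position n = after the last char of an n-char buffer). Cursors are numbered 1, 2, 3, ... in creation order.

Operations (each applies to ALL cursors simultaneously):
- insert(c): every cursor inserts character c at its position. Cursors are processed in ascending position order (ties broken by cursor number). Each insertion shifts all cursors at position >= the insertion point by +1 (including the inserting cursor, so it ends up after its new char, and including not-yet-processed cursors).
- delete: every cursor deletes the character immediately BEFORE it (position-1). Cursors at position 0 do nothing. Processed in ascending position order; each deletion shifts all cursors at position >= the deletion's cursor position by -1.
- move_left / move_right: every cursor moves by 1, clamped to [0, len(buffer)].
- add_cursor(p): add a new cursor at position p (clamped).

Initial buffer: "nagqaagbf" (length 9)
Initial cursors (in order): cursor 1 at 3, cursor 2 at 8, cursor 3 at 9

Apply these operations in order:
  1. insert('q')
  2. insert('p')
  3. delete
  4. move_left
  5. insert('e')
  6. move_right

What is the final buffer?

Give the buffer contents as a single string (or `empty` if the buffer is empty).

Answer: nageqqaagbeqfeq

Derivation:
After op 1 (insert('q')): buffer="nagqqaagbqfq" (len 12), cursors c1@4 c2@10 c3@12, authorship ...1.....2.3
After op 2 (insert('p')): buffer="nagqpqaagbqpfqp" (len 15), cursors c1@5 c2@12 c3@15, authorship ...11.....22.33
After op 3 (delete): buffer="nagqqaagbqfq" (len 12), cursors c1@4 c2@10 c3@12, authorship ...1.....2.3
After op 4 (move_left): buffer="nagqqaagbqfq" (len 12), cursors c1@3 c2@9 c3@11, authorship ...1.....2.3
After op 5 (insert('e')): buffer="nageqqaagbeqfeq" (len 15), cursors c1@4 c2@11 c3@14, authorship ...11.....22.33
After op 6 (move_right): buffer="nageqqaagbeqfeq" (len 15), cursors c1@5 c2@12 c3@15, authorship ...11.....22.33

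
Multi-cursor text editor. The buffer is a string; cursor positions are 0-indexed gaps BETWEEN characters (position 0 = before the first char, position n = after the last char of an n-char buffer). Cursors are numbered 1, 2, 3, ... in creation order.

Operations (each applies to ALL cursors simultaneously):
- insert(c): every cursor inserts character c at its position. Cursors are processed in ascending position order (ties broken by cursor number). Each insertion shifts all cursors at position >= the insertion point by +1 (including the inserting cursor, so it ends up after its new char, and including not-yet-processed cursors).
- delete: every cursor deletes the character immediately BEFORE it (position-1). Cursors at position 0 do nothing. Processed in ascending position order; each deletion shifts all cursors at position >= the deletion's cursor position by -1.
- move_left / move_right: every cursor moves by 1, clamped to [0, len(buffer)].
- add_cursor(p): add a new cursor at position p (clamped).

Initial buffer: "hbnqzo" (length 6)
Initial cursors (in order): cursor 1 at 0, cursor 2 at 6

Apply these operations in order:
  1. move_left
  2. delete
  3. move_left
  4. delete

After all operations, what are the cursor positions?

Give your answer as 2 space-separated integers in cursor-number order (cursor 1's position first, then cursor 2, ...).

Answer: 0 2

Derivation:
After op 1 (move_left): buffer="hbnqzo" (len 6), cursors c1@0 c2@5, authorship ......
After op 2 (delete): buffer="hbnqo" (len 5), cursors c1@0 c2@4, authorship .....
After op 3 (move_left): buffer="hbnqo" (len 5), cursors c1@0 c2@3, authorship .....
After op 4 (delete): buffer="hbqo" (len 4), cursors c1@0 c2@2, authorship ....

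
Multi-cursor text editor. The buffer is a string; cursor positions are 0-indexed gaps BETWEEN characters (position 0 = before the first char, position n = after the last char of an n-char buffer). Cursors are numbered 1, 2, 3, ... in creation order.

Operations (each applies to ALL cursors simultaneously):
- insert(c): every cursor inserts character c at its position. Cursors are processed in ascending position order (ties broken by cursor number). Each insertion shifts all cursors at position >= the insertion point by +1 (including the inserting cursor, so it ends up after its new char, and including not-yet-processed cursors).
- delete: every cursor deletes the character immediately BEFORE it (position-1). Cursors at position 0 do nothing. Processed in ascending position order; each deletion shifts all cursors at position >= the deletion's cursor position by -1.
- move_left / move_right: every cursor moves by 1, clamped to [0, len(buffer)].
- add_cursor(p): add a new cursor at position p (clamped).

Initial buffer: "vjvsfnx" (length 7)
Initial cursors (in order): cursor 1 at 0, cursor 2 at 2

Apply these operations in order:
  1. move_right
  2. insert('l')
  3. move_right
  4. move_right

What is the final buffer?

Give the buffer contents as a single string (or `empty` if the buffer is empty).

After op 1 (move_right): buffer="vjvsfnx" (len 7), cursors c1@1 c2@3, authorship .......
After op 2 (insert('l')): buffer="vljvlsfnx" (len 9), cursors c1@2 c2@5, authorship .1..2....
After op 3 (move_right): buffer="vljvlsfnx" (len 9), cursors c1@3 c2@6, authorship .1..2....
After op 4 (move_right): buffer="vljvlsfnx" (len 9), cursors c1@4 c2@7, authorship .1..2....

Answer: vljvlsfnx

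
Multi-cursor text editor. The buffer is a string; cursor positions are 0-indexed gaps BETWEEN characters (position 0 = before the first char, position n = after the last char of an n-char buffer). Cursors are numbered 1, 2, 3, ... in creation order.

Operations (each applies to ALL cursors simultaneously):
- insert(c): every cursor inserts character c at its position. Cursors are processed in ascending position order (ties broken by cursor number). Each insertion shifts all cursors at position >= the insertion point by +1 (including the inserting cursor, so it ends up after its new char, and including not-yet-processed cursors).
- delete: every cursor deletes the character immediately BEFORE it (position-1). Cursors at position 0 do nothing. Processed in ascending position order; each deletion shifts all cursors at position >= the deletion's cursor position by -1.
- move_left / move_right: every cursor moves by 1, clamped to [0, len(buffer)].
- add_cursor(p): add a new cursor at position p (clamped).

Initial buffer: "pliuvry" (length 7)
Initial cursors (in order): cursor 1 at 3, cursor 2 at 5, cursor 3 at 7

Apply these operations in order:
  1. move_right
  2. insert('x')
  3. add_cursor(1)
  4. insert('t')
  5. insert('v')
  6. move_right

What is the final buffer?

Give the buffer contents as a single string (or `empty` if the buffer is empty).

After op 1 (move_right): buffer="pliuvry" (len 7), cursors c1@4 c2@6 c3@7, authorship .......
After op 2 (insert('x')): buffer="pliuxvrxyx" (len 10), cursors c1@5 c2@8 c3@10, authorship ....1..2.3
After op 3 (add_cursor(1)): buffer="pliuxvrxyx" (len 10), cursors c4@1 c1@5 c2@8 c3@10, authorship ....1..2.3
After op 4 (insert('t')): buffer="ptliuxtvrxtyxt" (len 14), cursors c4@2 c1@7 c2@11 c3@14, authorship .4...11..22.33
After op 5 (insert('v')): buffer="ptvliuxtvvrxtvyxtv" (len 18), cursors c4@3 c1@9 c2@14 c3@18, authorship .44...111..222.333
After op 6 (move_right): buffer="ptvliuxtvvrxtvyxtv" (len 18), cursors c4@4 c1@10 c2@15 c3@18, authorship .44...111..222.333

Answer: ptvliuxtvvrxtvyxtv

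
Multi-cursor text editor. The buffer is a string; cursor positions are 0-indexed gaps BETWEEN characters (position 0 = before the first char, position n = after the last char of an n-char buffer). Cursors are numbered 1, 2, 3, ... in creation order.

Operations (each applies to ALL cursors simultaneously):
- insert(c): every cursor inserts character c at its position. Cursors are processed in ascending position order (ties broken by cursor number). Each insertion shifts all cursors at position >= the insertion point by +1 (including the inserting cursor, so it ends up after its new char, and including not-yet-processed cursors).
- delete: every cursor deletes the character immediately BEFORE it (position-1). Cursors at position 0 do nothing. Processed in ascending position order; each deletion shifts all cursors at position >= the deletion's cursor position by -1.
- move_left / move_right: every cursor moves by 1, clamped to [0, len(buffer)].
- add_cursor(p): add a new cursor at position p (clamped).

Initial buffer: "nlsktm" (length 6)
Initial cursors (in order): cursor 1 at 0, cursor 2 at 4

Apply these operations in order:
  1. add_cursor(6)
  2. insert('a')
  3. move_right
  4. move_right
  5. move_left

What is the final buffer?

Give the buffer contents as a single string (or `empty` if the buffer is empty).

Answer: anlskatma

Derivation:
After op 1 (add_cursor(6)): buffer="nlsktm" (len 6), cursors c1@0 c2@4 c3@6, authorship ......
After op 2 (insert('a')): buffer="anlskatma" (len 9), cursors c1@1 c2@6 c3@9, authorship 1....2..3
After op 3 (move_right): buffer="anlskatma" (len 9), cursors c1@2 c2@7 c3@9, authorship 1....2..3
After op 4 (move_right): buffer="anlskatma" (len 9), cursors c1@3 c2@8 c3@9, authorship 1....2..3
After op 5 (move_left): buffer="anlskatma" (len 9), cursors c1@2 c2@7 c3@8, authorship 1....2..3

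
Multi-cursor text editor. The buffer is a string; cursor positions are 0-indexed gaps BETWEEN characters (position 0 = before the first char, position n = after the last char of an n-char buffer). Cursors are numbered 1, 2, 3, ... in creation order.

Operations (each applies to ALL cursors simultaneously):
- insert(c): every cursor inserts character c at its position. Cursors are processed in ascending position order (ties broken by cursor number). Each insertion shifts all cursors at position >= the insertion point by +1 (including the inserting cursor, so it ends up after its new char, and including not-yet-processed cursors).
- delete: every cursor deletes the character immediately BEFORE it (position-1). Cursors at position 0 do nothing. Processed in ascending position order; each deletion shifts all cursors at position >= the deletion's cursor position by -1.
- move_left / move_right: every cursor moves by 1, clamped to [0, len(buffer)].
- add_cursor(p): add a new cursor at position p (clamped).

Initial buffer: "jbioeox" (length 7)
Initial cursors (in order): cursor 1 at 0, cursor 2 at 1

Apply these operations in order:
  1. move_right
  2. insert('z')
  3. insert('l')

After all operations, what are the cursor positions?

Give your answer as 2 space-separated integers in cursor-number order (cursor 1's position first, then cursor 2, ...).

After op 1 (move_right): buffer="jbioeox" (len 7), cursors c1@1 c2@2, authorship .......
After op 2 (insert('z')): buffer="jzbzioeox" (len 9), cursors c1@2 c2@4, authorship .1.2.....
After op 3 (insert('l')): buffer="jzlbzlioeox" (len 11), cursors c1@3 c2@6, authorship .11.22.....

Answer: 3 6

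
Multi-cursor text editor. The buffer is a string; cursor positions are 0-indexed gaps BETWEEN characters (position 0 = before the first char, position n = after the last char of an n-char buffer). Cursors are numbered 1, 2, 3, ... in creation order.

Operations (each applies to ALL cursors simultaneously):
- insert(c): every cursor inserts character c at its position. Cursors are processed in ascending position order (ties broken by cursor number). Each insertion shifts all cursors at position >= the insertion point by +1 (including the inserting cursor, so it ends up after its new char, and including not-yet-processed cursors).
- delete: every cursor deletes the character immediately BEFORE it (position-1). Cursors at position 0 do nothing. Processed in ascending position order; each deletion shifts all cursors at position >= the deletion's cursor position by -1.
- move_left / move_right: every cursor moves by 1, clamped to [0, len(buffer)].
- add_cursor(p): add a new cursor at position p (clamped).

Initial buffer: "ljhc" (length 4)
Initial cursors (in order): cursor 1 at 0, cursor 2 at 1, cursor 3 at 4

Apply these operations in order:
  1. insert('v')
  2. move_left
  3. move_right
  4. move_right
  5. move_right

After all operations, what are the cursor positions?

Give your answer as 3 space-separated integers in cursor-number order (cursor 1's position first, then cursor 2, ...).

Answer: 3 5 7

Derivation:
After op 1 (insert('v')): buffer="vlvjhcv" (len 7), cursors c1@1 c2@3 c3@7, authorship 1.2...3
After op 2 (move_left): buffer="vlvjhcv" (len 7), cursors c1@0 c2@2 c3@6, authorship 1.2...3
After op 3 (move_right): buffer="vlvjhcv" (len 7), cursors c1@1 c2@3 c3@7, authorship 1.2...3
After op 4 (move_right): buffer="vlvjhcv" (len 7), cursors c1@2 c2@4 c3@7, authorship 1.2...3
After op 5 (move_right): buffer="vlvjhcv" (len 7), cursors c1@3 c2@5 c3@7, authorship 1.2...3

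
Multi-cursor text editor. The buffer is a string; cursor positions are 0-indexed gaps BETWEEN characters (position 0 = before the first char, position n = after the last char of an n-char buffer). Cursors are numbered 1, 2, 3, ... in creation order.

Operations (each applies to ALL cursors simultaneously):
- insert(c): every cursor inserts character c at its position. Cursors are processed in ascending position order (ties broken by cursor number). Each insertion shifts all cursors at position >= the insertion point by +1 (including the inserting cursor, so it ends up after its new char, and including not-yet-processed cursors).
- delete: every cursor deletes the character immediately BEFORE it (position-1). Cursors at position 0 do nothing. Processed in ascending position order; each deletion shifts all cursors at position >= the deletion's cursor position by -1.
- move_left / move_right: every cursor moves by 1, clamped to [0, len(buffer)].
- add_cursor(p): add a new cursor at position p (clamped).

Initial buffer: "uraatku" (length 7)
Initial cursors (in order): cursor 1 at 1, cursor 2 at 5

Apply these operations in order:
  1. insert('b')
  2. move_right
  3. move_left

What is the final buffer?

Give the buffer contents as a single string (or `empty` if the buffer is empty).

After op 1 (insert('b')): buffer="ubraatbku" (len 9), cursors c1@2 c2@7, authorship .1....2..
After op 2 (move_right): buffer="ubraatbku" (len 9), cursors c1@3 c2@8, authorship .1....2..
After op 3 (move_left): buffer="ubraatbku" (len 9), cursors c1@2 c2@7, authorship .1....2..

Answer: ubraatbku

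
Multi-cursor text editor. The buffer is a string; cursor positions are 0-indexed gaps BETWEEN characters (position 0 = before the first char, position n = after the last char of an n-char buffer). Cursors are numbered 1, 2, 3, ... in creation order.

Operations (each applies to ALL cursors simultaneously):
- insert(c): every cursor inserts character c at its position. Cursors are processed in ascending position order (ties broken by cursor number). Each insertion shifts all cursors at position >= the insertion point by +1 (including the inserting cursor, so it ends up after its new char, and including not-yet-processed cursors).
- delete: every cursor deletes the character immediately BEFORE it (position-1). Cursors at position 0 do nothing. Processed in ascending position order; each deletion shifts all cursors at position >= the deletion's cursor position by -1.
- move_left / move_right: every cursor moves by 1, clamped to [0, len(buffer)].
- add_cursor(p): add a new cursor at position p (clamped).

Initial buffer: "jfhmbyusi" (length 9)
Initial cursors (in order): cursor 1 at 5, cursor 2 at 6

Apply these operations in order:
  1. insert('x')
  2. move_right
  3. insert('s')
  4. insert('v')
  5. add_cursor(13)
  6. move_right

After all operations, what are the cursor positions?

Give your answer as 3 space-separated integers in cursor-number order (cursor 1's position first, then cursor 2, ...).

After op 1 (insert('x')): buffer="jfhmbxyxusi" (len 11), cursors c1@6 c2@8, authorship .....1.2...
After op 2 (move_right): buffer="jfhmbxyxusi" (len 11), cursors c1@7 c2@9, authorship .....1.2...
After op 3 (insert('s')): buffer="jfhmbxysxussi" (len 13), cursors c1@8 c2@11, authorship .....1.12.2..
After op 4 (insert('v')): buffer="jfhmbxysvxusvsi" (len 15), cursors c1@9 c2@13, authorship .....1.112.22..
After op 5 (add_cursor(13)): buffer="jfhmbxysvxusvsi" (len 15), cursors c1@9 c2@13 c3@13, authorship .....1.112.22..
After op 6 (move_right): buffer="jfhmbxysvxusvsi" (len 15), cursors c1@10 c2@14 c3@14, authorship .....1.112.22..

Answer: 10 14 14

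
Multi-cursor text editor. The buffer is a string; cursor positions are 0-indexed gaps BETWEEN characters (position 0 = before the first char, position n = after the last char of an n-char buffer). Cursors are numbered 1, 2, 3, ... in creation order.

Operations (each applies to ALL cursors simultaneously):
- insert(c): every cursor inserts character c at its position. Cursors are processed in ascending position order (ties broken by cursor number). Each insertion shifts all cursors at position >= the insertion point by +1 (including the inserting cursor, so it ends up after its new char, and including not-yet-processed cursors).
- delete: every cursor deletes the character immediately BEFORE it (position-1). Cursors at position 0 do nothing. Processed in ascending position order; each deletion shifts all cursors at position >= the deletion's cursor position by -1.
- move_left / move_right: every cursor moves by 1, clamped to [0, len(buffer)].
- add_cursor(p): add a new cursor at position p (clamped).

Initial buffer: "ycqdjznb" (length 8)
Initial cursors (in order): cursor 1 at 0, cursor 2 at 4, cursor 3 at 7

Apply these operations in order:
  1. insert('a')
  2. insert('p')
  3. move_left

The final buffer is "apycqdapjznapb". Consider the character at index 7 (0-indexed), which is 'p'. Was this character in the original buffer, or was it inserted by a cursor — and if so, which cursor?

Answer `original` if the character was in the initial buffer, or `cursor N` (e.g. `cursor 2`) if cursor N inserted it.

Answer: cursor 2

Derivation:
After op 1 (insert('a')): buffer="aycqdajznab" (len 11), cursors c1@1 c2@6 c3@10, authorship 1....2...3.
After op 2 (insert('p')): buffer="apycqdapjznapb" (len 14), cursors c1@2 c2@8 c3@13, authorship 11....22...33.
After op 3 (move_left): buffer="apycqdapjznapb" (len 14), cursors c1@1 c2@7 c3@12, authorship 11....22...33.
Authorship (.=original, N=cursor N): 1 1 . . . . 2 2 . . . 3 3 .
Index 7: author = 2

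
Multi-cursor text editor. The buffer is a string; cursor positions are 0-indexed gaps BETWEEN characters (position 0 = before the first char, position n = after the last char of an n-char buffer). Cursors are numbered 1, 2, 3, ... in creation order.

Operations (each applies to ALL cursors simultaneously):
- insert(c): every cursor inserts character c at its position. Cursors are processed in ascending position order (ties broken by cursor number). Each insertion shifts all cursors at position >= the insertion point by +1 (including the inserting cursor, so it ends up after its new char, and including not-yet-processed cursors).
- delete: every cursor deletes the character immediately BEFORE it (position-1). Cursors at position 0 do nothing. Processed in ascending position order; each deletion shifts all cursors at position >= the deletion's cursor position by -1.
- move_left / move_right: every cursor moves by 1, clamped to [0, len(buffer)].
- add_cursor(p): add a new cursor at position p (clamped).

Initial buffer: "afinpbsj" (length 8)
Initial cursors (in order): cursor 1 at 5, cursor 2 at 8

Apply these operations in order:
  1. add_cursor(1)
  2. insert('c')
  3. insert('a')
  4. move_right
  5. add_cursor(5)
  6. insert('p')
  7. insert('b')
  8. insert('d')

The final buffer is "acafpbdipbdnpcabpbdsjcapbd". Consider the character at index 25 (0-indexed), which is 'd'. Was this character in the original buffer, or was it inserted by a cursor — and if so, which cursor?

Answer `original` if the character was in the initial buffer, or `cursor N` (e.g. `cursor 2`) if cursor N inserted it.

After op 1 (add_cursor(1)): buffer="afinpbsj" (len 8), cursors c3@1 c1@5 c2@8, authorship ........
After op 2 (insert('c')): buffer="acfinpcbsjc" (len 11), cursors c3@2 c1@7 c2@11, authorship .3....1...2
After op 3 (insert('a')): buffer="acafinpcabsjca" (len 14), cursors c3@3 c1@9 c2@14, authorship .33....11...22
After op 4 (move_right): buffer="acafinpcabsjca" (len 14), cursors c3@4 c1@10 c2@14, authorship .33....11...22
After op 5 (add_cursor(5)): buffer="acafinpcabsjca" (len 14), cursors c3@4 c4@5 c1@10 c2@14, authorship .33....11...22
After op 6 (insert('p')): buffer="acafpipnpcabpsjcap" (len 18), cursors c3@5 c4@7 c1@13 c2@18, authorship .33.3.4..11.1..222
After op 7 (insert('b')): buffer="acafpbipbnpcabpbsjcapb" (len 22), cursors c3@6 c4@9 c1@16 c2@22, authorship .33.33.44..11.11..2222
After op 8 (insert('d')): buffer="acafpbdipbdnpcabpbdsjcapbd" (len 26), cursors c3@7 c4@11 c1@19 c2@26, authorship .33.333.444..11.111..22222
Authorship (.=original, N=cursor N): . 3 3 . 3 3 3 . 4 4 4 . . 1 1 . 1 1 1 . . 2 2 2 2 2
Index 25: author = 2

Answer: cursor 2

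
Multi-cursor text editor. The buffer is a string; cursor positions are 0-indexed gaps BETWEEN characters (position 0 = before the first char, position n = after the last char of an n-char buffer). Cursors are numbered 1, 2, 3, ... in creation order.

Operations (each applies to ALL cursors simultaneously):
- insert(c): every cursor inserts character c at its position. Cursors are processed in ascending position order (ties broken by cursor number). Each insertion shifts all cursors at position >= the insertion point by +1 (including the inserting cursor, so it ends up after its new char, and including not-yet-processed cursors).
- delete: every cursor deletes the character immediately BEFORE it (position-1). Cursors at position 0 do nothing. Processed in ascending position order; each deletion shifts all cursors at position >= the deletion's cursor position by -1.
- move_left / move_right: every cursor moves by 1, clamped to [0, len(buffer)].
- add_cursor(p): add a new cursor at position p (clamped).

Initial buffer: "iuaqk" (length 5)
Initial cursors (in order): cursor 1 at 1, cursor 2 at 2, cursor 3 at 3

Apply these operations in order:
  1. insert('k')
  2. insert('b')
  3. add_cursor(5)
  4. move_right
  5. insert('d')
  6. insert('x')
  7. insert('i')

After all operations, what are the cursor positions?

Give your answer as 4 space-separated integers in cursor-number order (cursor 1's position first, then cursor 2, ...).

After op 1 (insert('k')): buffer="ikukakqk" (len 8), cursors c1@2 c2@4 c3@6, authorship .1.2.3..
After op 2 (insert('b')): buffer="ikbukbakbqk" (len 11), cursors c1@3 c2@6 c3@9, authorship .11.22.33..
After op 3 (add_cursor(5)): buffer="ikbukbakbqk" (len 11), cursors c1@3 c4@5 c2@6 c3@9, authorship .11.22.33..
After op 4 (move_right): buffer="ikbukbakbqk" (len 11), cursors c1@4 c4@6 c2@7 c3@10, authorship .11.22.33..
After op 5 (insert('d')): buffer="ikbudkbdadkbqdk" (len 15), cursors c1@5 c4@8 c2@10 c3@14, authorship .11.1224.233.3.
After op 6 (insert('x')): buffer="ikbudxkbdxadxkbqdxk" (len 19), cursors c1@6 c4@10 c2@13 c3@18, authorship .11.112244.2233.33.
After op 7 (insert('i')): buffer="ikbudxikbdxiadxikbqdxik" (len 23), cursors c1@7 c4@12 c2@16 c3@22, authorship .11.11122444.22233.333.

Answer: 7 16 22 12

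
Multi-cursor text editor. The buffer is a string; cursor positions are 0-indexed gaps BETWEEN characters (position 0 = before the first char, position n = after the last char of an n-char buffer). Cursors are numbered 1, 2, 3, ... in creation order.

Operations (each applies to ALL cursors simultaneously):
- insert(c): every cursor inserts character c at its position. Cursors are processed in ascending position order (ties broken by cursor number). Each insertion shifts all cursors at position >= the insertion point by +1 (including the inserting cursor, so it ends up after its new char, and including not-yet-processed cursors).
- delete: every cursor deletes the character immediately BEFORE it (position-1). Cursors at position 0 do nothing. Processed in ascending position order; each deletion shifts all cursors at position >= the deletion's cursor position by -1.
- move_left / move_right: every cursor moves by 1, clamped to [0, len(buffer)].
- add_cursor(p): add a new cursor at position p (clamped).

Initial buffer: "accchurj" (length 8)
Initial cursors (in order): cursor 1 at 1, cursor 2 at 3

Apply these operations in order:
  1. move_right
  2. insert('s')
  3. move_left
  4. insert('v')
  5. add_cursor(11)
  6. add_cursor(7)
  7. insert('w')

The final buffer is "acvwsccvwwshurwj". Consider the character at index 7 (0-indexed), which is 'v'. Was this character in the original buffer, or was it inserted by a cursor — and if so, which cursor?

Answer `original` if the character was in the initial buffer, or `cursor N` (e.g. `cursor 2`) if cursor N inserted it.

After op 1 (move_right): buffer="accchurj" (len 8), cursors c1@2 c2@4, authorship ........
After op 2 (insert('s')): buffer="acsccshurj" (len 10), cursors c1@3 c2@6, authorship ..1..2....
After op 3 (move_left): buffer="acsccshurj" (len 10), cursors c1@2 c2@5, authorship ..1..2....
After op 4 (insert('v')): buffer="acvsccvshurj" (len 12), cursors c1@3 c2@7, authorship ..11..22....
After op 5 (add_cursor(11)): buffer="acvsccvshurj" (len 12), cursors c1@3 c2@7 c3@11, authorship ..11..22....
After op 6 (add_cursor(7)): buffer="acvsccvshurj" (len 12), cursors c1@3 c2@7 c4@7 c3@11, authorship ..11..22....
After op 7 (insert('w')): buffer="acvwsccvwwshurwj" (len 16), cursors c1@4 c2@10 c4@10 c3@15, authorship ..111..2242...3.
Authorship (.=original, N=cursor N): . . 1 1 1 . . 2 2 4 2 . . . 3 .
Index 7: author = 2

Answer: cursor 2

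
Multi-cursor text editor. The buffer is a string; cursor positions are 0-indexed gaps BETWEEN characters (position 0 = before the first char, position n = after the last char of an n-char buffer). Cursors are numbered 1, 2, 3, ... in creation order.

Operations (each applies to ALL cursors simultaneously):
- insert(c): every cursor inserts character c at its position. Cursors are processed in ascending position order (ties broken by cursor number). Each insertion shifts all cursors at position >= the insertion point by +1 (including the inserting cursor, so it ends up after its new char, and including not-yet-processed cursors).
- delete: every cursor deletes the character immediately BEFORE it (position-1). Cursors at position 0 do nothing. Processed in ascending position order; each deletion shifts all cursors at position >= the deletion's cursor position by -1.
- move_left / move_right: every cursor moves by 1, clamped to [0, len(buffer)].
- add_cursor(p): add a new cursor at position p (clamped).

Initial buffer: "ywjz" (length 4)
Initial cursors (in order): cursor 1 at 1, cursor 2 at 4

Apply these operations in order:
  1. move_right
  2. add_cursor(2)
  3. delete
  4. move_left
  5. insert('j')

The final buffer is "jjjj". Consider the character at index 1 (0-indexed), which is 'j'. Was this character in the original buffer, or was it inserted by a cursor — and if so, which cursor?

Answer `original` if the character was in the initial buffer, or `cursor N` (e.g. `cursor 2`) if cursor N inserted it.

After op 1 (move_right): buffer="ywjz" (len 4), cursors c1@2 c2@4, authorship ....
After op 2 (add_cursor(2)): buffer="ywjz" (len 4), cursors c1@2 c3@2 c2@4, authorship ....
After op 3 (delete): buffer="j" (len 1), cursors c1@0 c3@0 c2@1, authorship .
After op 4 (move_left): buffer="j" (len 1), cursors c1@0 c2@0 c3@0, authorship .
After op 5 (insert('j')): buffer="jjjj" (len 4), cursors c1@3 c2@3 c3@3, authorship 123.
Authorship (.=original, N=cursor N): 1 2 3 .
Index 1: author = 2

Answer: cursor 2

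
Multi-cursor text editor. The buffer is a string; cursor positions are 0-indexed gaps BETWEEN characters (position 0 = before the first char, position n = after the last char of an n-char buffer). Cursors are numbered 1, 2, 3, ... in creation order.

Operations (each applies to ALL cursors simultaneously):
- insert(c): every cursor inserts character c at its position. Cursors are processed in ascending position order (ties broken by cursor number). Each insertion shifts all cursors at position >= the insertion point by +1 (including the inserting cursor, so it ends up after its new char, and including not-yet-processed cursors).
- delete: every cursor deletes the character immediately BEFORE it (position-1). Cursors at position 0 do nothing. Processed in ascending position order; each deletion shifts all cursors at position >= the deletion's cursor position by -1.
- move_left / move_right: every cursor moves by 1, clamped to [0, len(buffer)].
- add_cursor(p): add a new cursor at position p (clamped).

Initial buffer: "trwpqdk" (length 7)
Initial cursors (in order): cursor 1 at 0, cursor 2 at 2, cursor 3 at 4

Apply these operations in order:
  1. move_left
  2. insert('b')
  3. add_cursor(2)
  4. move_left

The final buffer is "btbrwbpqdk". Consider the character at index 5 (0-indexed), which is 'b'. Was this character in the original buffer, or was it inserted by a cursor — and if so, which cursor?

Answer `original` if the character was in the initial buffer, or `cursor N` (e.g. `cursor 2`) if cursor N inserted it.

Answer: cursor 3

Derivation:
After op 1 (move_left): buffer="trwpqdk" (len 7), cursors c1@0 c2@1 c3@3, authorship .......
After op 2 (insert('b')): buffer="btbrwbpqdk" (len 10), cursors c1@1 c2@3 c3@6, authorship 1.2..3....
After op 3 (add_cursor(2)): buffer="btbrwbpqdk" (len 10), cursors c1@1 c4@2 c2@3 c3@6, authorship 1.2..3....
After op 4 (move_left): buffer="btbrwbpqdk" (len 10), cursors c1@0 c4@1 c2@2 c3@5, authorship 1.2..3....
Authorship (.=original, N=cursor N): 1 . 2 . . 3 . . . .
Index 5: author = 3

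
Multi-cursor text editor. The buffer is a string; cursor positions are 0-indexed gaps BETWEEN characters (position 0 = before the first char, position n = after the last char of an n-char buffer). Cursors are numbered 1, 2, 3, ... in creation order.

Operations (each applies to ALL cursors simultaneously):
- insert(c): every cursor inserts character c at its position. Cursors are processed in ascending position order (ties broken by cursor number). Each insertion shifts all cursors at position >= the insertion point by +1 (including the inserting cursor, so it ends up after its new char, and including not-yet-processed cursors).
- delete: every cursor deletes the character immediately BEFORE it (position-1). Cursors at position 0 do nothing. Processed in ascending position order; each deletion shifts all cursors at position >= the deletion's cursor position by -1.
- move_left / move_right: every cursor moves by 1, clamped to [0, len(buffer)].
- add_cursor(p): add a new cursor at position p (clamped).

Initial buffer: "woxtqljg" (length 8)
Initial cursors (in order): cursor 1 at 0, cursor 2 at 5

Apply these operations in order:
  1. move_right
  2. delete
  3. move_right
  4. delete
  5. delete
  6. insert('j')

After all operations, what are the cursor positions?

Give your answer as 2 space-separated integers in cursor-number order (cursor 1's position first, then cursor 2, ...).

After op 1 (move_right): buffer="woxtqljg" (len 8), cursors c1@1 c2@6, authorship ........
After op 2 (delete): buffer="oxtqjg" (len 6), cursors c1@0 c2@4, authorship ......
After op 3 (move_right): buffer="oxtqjg" (len 6), cursors c1@1 c2@5, authorship ......
After op 4 (delete): buffer="xtqg" (len 4), cursors c1@0 c2@3, authorship ....
After op 5 (delete): buffer="xtg" (len 3), cursors c1@0 c2@2, authorship ...
After op 6 (insert('j')): buffer="jxtjg" (len 5), cursors c1@1 c2@4, authorship 1..2.

Answer: 1 4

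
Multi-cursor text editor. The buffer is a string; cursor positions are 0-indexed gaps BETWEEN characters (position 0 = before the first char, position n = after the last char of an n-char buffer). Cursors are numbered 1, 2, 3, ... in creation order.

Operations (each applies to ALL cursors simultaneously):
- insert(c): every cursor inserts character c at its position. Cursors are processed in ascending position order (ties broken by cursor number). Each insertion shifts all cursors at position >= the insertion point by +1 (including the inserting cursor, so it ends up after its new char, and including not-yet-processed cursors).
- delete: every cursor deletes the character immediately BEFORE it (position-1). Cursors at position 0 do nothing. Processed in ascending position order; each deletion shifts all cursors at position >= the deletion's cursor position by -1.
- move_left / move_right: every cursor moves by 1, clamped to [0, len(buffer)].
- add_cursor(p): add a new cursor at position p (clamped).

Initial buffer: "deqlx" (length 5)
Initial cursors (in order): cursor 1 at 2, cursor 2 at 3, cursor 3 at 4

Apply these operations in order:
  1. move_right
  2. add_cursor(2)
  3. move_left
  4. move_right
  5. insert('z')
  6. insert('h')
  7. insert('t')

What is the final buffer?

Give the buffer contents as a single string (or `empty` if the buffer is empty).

Answer: dezhtqzhtlzhtxzht

Derivation:
After op 1 (move_right): buffer="deqlx" (len 5), cursors c1@3 c2@4 c3@5, authorship .....
After op 2 (add_cursor(2)): buffer="deqlx" (len 5), cursors c4@2 c1@3 c2@4 c3@5, authorship .....
After op 3 (move_left): buffer="deqlx" (len 5), cursors c4@1 c1@2 c2@3 c3@4, authorship .....
After op 4 (move_right): buffer="deqlx" (len 5), cursors c4@2 c1@3 c2@4 c3@5, authorship .....
After op 5 (insert('z')): buffer="dezqzlzxz" (len 9), cursors c4@3 c1@5 c2@7 c3@9, authorship ..4.1.2.3
After op 6 (insert('h')): buffer="dezhqzhlzhxzh" (len 13), cursors c4@4 c1@7 c2@10 c3@13, authorship ..44.11.22.33
After op 7 (insert('t')): buffer="dezhtqzhtlzhtxzht" (len 17), cursors c4@5 c1@9 c2@13 c3@17, authorship ..444.111.222.333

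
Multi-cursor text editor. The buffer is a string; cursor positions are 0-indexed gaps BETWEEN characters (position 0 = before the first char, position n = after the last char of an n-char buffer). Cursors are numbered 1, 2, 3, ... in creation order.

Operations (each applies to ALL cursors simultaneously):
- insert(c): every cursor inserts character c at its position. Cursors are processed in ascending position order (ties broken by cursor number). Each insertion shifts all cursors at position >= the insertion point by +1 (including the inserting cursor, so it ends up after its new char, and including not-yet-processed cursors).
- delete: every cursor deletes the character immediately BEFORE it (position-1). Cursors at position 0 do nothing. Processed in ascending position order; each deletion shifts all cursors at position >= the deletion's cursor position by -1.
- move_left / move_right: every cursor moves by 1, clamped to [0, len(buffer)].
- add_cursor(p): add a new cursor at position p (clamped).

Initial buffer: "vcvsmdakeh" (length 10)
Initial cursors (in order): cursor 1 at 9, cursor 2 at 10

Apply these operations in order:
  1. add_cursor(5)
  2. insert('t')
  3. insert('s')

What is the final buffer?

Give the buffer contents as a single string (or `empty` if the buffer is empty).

Answer: vcvsmtsdaketshts

Derivation:
After op 1 (add_cursor(5)): buffer="vcvsmdakeh" (len 10), cursors c3@5 c1@9 c2@10, authorship ..........
After op 2 (insert('t')): buffer="vcvsmtdaketht" (len 13), cursors c3@6 c1@11 c2@13, authorship .....3....1.2
After op 3 (insert('s')): buffer="vcvsmtsdaketshts" (len 16), cursors c3@7 c1@13 c2@16, authorship .....33....11.22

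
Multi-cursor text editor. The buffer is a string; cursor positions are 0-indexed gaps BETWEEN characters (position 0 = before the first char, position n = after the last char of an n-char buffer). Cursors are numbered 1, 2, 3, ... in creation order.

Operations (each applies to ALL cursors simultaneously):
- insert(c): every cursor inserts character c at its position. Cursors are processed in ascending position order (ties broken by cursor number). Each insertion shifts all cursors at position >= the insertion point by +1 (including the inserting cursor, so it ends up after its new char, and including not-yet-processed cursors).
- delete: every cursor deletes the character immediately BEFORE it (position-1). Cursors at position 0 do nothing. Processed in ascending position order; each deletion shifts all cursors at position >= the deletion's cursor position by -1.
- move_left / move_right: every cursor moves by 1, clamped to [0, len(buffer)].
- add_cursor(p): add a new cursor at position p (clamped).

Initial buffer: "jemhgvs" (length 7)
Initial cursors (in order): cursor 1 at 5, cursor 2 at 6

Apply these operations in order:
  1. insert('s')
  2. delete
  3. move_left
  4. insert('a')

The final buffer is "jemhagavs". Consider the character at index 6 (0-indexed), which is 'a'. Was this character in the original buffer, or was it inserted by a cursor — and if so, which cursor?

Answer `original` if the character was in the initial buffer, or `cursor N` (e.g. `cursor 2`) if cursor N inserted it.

After op 1 (insert('s')): buffer="jemhgsvss" (len 9), cursors c1@6 c2@8, authorship .....1.2.
After op 2 (delete): buffer="jemhgvs" (len 7), cursors c1@5 c2@6, authorship .......
After op 3 (move_left): buffer="jemhgvs" (len 7), cursors c1@4 c2@5, authorship .......
After op 4 (insert('a')): buffer="jemhagavs" (len 9), cursors c1@5 c2@7, authorship ....1.2..
Authorship (.=original, N=cursor N): . . . . 1 . 2 . .
Index 6: author = 2

Answer: cursor 2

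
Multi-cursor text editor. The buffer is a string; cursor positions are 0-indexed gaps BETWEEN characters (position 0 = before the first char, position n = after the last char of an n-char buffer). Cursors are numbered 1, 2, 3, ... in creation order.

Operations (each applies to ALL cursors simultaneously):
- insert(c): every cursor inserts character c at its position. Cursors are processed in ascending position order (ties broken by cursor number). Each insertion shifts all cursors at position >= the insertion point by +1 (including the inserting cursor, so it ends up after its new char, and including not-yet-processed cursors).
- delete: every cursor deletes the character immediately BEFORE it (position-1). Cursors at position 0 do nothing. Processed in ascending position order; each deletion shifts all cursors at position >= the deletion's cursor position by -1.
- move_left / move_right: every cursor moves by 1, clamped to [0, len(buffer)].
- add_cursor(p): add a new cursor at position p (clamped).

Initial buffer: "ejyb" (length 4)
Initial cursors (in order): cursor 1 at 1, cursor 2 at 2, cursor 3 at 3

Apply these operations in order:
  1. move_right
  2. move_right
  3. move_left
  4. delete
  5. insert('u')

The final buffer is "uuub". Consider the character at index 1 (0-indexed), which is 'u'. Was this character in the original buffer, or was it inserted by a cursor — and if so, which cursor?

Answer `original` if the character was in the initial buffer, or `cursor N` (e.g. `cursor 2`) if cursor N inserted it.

Answer: cursor 2

Derivation:
After op 1 (move_right): buffer="ejyb" (len 4), cursors c1@2 c2@3 c3@4, authorship ....
After op 2 (move_right): buffer="ejyb" (len 4), cursors c1@3 c2@4 c3@4, authorship ....
After op 3 (move_left): buffer="ejyb" (len 4), cursors c1@2 c2@3 c3@3, authorship ....
After op 4 (delete): buffer="b" (len 1), cursors c1@0 c2@0 c3@0, authorship .
After op 5 (insert('u')): buffer="uuub" (len 4), cursors c1@3 c2@3 c3@3, authorship 123.
Authorship (.=original, N=cursor N): 1 2 3 .
Index 1: author = 2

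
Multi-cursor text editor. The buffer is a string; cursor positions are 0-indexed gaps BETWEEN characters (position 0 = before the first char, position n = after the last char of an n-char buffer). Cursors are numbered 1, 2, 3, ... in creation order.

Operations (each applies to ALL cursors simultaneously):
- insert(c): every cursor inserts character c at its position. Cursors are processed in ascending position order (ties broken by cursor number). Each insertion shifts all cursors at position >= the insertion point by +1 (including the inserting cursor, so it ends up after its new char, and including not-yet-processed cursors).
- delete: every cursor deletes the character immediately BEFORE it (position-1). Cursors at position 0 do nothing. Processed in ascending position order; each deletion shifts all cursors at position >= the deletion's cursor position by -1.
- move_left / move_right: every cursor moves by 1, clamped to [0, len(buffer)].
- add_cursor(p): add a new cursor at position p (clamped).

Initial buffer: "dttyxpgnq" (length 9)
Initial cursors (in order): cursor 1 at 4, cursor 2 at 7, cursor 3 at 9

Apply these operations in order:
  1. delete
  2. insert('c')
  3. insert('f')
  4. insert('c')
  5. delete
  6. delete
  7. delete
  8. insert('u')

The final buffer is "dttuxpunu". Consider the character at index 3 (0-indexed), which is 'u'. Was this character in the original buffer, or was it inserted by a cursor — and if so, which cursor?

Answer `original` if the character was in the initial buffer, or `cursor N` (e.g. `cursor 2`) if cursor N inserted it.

Answer: cursor 1

Derivation:
After op 1 (delete): buffer="dttxpn" (len 6), cursors c1@3 c2@5 c3@6, authorship ......
After op 2 (insert('c')): buffer="dttcxpcnc" (len 9), cursors c1@4 c2@7 c3@9, authorship ...1..2.3
After op 3 (insert('f')): buffer="dttcfxpcfncf" (len 12), cursors c1@5 c2@9 c3@12, authorship ...11..22.33
After op 4 (insert('c')): buffer="dttcfcxpcfcncfc" (len 15), cursors c1@6 c2@11 c3@15, authorship ...111..222.333
After op 5 (delete): buffer="dttcfxpcfncf" (len 12), cursors c1@5 c2@9 c3@12, authorship ...11..22.33
After op 6 (delete): buffer="dttcxpcnc" (len 9), cursors c1@4 c2@7 c3@9, authorship ...1..2.3
After op 7 (delete): buffer="dttxpn" (len 6), cursors c1@3 c2@5 c3@6, authorship ......
After op 8 (insert('u')): buffer="dttuxpunu" (len 9), cursors c1@4 c2@7 c3@9, authorship ...1..2.3
Authorship (.=original, N=cursor N): . . . 1 . . 2 . 3
Index 3: author = 1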